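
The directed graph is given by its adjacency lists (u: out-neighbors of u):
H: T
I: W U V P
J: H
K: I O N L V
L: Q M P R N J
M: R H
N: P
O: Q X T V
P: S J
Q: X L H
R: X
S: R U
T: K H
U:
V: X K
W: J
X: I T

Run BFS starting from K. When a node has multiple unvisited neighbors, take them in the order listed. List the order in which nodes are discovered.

Visit K; enqueue I, O, N, L, V → queue [I, O, N, L, V]
Visit I; enqueue W, U, P → queue [O, N, L, V, W, U, P]
Visit O; enqueue Q, X, T → queue [N, L, V, W, U, P, Q, X, T]
Visit N → queue [L, V, W, U, P, Q, X, T]
Visit L; enqueue M, R, J → queue [V, W, U, P, Q, X, T, M, R, J]
Visit V → queue [W, U, P, Q, X, T, M, R, J]
Visit W → queue [U, P, Q, X, T, M, R, J]
Visit U → queue [P, Q, X, T, M, R, J]
Visit P; enqueue S → queue [Q, X, T, M, R, J, S]
Visit Q; enqueue H → queue [X, T, M, R, J, S, H]
Visit X → queue [T, M, R, J, S, H]
Visit T → queue [M, R, J, S, H]
Visit M → queue [R, J, S, H]
Visit R → queue [J, S, H]
Visit J → queue [S, H]
Visit S → queue [H]
Visit H → queue []

K, I, O, N, L, V, W, U, P, Q, X, T, M, R, J, S, H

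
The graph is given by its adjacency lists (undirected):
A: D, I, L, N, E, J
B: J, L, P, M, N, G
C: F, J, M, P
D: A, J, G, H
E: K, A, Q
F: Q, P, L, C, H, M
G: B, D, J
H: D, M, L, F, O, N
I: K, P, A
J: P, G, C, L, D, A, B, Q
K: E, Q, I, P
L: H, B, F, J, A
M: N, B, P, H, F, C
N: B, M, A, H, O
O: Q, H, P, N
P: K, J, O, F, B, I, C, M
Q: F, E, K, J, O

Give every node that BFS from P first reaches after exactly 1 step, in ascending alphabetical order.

Level 0: P
Level 1: B, C, F, I, J, K, M, O
Level 2: A, D, E, G, H, L, N, Q

B, C, F, I, J, K, M, O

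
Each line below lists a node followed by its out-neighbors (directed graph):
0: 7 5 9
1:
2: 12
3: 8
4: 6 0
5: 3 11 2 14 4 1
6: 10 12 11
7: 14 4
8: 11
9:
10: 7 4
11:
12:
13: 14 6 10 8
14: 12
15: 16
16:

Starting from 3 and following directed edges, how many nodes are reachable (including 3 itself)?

BFS from 3 visits: 3, 8, 11
Reachable nodes: 3 of 17 total.

3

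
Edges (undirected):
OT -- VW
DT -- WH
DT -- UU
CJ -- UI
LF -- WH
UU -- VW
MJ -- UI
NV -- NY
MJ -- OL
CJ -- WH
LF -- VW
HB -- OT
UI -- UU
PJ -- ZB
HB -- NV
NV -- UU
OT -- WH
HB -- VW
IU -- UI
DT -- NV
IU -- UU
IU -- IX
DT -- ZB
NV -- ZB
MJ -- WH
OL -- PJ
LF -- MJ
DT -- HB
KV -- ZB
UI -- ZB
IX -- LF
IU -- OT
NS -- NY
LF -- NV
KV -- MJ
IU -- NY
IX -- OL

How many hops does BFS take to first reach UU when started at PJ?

3

Level 0: PJ
Level 1: OL, ZB
Level 2: DT, IX, KV, MJ, NV, UI
Level 3: CJ, HB, IU, LF, NY, UU, WH
Level 4: NS, OT, VW
UU first appears at level 3.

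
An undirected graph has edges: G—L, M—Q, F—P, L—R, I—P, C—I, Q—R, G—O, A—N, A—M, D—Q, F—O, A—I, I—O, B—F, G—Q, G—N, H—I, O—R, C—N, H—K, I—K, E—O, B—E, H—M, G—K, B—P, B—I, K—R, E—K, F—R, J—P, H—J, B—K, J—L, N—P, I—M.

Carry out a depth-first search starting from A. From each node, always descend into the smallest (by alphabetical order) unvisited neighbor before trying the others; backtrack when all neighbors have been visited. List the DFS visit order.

A, I, B, E, K, G, L, J, H, M, Q, D, R, F, O, P, N, C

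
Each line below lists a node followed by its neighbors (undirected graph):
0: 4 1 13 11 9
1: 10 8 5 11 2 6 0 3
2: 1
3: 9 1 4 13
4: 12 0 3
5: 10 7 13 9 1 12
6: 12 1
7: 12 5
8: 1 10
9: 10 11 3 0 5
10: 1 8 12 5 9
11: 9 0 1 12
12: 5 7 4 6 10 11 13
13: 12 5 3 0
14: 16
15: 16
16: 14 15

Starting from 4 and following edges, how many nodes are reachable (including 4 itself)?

BFS from 4 visits: 4, 12, 0, 3, 5, 7, 6, 10, 11, 13, 1, 9, 8, 2
Reachable nodes: 14 of 17 total.

14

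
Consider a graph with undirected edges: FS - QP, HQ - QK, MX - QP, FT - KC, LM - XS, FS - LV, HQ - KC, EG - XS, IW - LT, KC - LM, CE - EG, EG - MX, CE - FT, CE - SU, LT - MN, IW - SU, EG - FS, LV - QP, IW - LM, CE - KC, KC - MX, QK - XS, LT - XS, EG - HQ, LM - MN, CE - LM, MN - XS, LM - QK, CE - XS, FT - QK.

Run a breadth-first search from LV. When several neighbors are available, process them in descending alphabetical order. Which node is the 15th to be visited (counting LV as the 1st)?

SU

Visit LV; enqueue QP, FS → queue [QP, FS]
Visit QP; enqueue MX → queue [FS, MX]
Visit FS; enqueue EG → queue [MX, EG]
Visit MX; enqueue KC → queue [EG, KC]
Visit EG; enqueue XS, HQ, CE → queue [KC, XS, HQ, CE]
Visit KC; enqueue LM, FT → queue [XS, HQ, CE, LM, FT]
Visit XS; enqueue QK, MN, LT → queue [HQ, CE, LM, FT, QK, MN, LT]
Visit HQ → queue [CE, LM, FT, QK, MN, LT]
Visit CE; enqueue SU → queue [LM, FT, QK, MN, LT, SU]
Visit LM; enqueue IW → queue [FT, QK, MN, LT, SU, IW]
Visit FT → queue [QK, MN, LT, SU, IW]
Visit QK → queue [MN, LT, SU, IW]
Visit MN → queue [LT, SU, IW]
Visit LT → queue [SU, IW]
Visit SU → queue [IW]
Visit IW → queue []

Visit order: LV, QP, FS, MX, EG, KC, XS, HQ, CE, LM, FT, QK, MN, LT, SU, IW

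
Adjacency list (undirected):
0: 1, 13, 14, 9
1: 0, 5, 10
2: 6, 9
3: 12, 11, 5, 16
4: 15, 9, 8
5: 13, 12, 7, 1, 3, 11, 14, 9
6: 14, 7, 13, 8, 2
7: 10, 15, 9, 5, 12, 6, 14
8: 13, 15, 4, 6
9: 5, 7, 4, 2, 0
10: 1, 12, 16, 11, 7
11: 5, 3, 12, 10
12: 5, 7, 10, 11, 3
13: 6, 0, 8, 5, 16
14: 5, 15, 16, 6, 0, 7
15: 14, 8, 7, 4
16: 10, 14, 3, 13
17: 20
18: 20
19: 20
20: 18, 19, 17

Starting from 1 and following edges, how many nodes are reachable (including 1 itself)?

17

BFS from 1 visits: 1, 0, 5, 10, 9, 13, 14, 3, 7, 11, 12, 16, 2, 4, 6, 8, 15
Reachable nodes: 17 of 21 total.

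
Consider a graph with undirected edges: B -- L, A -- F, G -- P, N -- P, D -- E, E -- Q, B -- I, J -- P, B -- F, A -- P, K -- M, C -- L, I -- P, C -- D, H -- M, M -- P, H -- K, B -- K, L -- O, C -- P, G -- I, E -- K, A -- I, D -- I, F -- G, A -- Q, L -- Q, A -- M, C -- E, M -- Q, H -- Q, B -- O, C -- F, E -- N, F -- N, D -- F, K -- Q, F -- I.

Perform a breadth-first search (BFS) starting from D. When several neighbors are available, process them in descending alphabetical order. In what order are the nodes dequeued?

D, I, F, E, C, P, G, B, A, N, Q, K, L, M, J, O, H

Visit D; enqueue I, F, E, C → queue [I, F, E, C]
Visit I; enqueue P, G, B, A → queue [F, E, C, P, G, B, A]
Visit F; enqueue N → queue [E, C, P, G, B, A, N]
Visit E; enqueue Q, K → queue [C, P, G, B, A, N, Q, K]
Visit C; enqueue L → queue [P, G, B, A, N, Q, K, L]
Visit P; enqueue M, J → queue [G, B, A, N, Q, K, L, M, J]
Visit G → queue [B, A, N, Q, K, L, M, J]
Visit B; enqueue O → queue [A, N, Q, K, L, M, J, O]
Visit A → queue [N, Q, K, L, M, J, O]
Visit N → queue [Q, K, L, M, J, O]
Visit Q; enqueue H → queue [K, L, M, J, O, H]
Visit K → queue [L, M, J, O, H]
Visit L → queue [M, J, O, H]
Visit M → queue [J, O, H]
Visit J → queue [O, H]
Visit O → queue [H]
Visit H → queue []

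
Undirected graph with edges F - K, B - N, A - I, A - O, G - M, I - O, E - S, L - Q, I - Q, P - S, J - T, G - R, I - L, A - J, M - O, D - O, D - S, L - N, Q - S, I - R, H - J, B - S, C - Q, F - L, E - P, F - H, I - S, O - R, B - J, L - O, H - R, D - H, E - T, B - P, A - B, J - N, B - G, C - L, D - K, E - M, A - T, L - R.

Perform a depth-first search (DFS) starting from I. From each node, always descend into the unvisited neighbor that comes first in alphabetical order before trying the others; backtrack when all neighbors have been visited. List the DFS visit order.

Visit I
I → A
A → B
B → G
G → M
M → E
E → P
P → S
S → D
D → H
H → F
F → K
F → L
L → C
C → Q
L → N
N → J
J → T
L → O
O → R

I -> A -> B -> G -> M -> E -> P -> S -> D -> H -> F -> K -> L -> C -> Q -> N -> J -> T -> O -> R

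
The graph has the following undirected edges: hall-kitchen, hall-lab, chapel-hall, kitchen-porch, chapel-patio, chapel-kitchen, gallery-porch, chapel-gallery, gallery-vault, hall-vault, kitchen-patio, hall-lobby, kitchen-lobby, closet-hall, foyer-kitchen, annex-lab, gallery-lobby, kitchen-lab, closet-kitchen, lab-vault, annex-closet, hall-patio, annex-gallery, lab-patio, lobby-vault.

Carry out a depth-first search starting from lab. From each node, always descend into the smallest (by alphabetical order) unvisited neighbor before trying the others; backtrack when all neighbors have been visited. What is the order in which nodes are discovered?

Visit lab
lab → annex
annex → closet
closet → hall
hall → chapel
chapel → gallery
gallery → lobby
lobby → kitchen
kitchen → foyer
kitchen → patio
kitchen → porch
lobby → vault

lab annex closet hall chapel gallery lobby kitchen foyer patio porch vault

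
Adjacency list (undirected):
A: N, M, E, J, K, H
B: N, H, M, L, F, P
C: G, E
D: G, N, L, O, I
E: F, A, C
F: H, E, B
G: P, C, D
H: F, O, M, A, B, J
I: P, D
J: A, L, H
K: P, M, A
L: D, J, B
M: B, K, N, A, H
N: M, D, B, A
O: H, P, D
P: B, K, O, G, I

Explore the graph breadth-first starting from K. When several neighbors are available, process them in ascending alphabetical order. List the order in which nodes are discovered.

K, A, M, P, E, H, J, N, B, G, I, O, C, F, L, D

Visit K; enqueue A, M, P → queue [A, M, P]
Visit A; enqueue E, H, J, N → queue [M, P, E, H, J, N]
Visit M; enqueue B → queue [P, E, H, J, N, B]
Visit P; enqueue G, I, O → queue [E, H, J, N, B, G, I, O]
Visit E; enqueue C, F → queue [H, J, N, B, G, I, O, C, F]
Visit H → queue [J, N, B, G, I, O, C, F]
Visit J; enqueue L → queue [N, B, G, I, O, C, F, L]
Visit N; enqueue D → queue [B, G, I, O, C, F, L, D]
Visit B → queue [G, I, O, C, F, L, D]
Visit G → queue [I, O, C, F, L, D]
Visit I → queue [O, C, F, L, D]
Visit O → queue [C, F, L, D]
Visit C → queue [F, L, D]
Visit F → queue [L, D]
Visit L → queue [D]
Visit D → queue []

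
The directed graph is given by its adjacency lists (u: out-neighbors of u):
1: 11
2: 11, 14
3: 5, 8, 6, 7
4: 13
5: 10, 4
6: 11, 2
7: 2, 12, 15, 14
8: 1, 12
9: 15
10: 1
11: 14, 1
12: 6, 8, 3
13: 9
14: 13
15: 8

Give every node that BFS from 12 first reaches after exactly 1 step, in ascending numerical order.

3, 6, 8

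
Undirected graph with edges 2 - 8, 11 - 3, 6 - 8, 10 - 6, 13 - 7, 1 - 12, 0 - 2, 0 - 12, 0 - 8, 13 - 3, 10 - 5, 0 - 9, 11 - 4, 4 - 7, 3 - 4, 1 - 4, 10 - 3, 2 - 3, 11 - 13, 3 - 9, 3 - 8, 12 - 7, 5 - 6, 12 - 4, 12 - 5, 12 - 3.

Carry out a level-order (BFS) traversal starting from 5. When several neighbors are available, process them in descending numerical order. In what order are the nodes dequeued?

Visit 5; enqueue 12, 10, 6 → queue [12, 10, 6]
Visit 12; enqueue 7, 4, 3, 1, 0 → queue [10, 6, 7, 4, 3, 1, 0]
Visit 10 → queue [6, 7, 4, 3, 1, 0]
Visit 6; enqueue 8 → queue [7, 4, 3, 1, 0, 8]
Visit 7; enqueue 13 → queue [4, 3, 1, 0, 8, 13]
Visit 4; enqueue 11 → queue [3, 1, 0, 8, 13, 11]
Visit 3; enqueue 9, 2 → queue [1, 0, 8, 13, 11, 9, 2]
Visit 1 → queue [0, 8, 13, 11, 9, 2]
Visit 0 → queue [8, 13, 11, 9, 2]
Visit 8 → queue [13, 11, 9, 2]
Visit 13 → queue [11, 9, 2]
Visit 11 → queue [9, 2]
Visit 9 → queue [2]
Visit 2 → queue []

5, 12, 10, 6, 7, 4, 3, 1, 0, 8, 13, 11, 9, 2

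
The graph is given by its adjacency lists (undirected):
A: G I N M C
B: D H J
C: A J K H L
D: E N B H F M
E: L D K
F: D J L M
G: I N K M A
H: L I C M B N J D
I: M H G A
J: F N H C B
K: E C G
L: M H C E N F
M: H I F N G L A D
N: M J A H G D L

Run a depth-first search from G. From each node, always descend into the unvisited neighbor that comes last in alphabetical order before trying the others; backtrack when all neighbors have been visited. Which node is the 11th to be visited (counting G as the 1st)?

C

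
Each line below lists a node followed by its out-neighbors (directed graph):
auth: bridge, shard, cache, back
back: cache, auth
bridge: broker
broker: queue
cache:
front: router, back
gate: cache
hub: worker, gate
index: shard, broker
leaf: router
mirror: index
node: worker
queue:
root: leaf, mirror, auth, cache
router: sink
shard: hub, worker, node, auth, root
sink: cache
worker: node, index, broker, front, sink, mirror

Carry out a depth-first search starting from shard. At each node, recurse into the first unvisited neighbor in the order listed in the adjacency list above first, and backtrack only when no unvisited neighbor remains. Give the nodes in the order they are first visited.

shard → hub → worker → node → index → broker → queue → front → router → sink → cache → back → auth → bridge → mirror → gate → root → leaf

Visit shard
shard → hub
hub → worker
worker → node
worker → index
index → broker
broker → queue
worker → front
front → router
router → sink
sink → cache
front → back
back → auth
auth → bridge
worker → mirror
hub → gate
shard → root
root → leaf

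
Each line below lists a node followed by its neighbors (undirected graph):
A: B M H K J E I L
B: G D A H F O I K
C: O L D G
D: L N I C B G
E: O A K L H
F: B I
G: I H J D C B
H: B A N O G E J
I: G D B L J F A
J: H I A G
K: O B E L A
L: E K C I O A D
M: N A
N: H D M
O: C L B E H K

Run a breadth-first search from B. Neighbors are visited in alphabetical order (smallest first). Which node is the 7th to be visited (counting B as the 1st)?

I

Visit B; enqueue A, D, F, G, H, I, K, O → queue [A, D, F, G, H, I, K, O]
Visit A; enqueue E, J, L, M → queue [D, F, G, H, I, K, O, E, J, L, M]
Visit D; enqueue C, N → queue [F, G, H, I, K, O, E, J, L, M, C, N]
Visit F → queue [G, H, I, K, O, E, J, L, M, C, N]
Visit G → queue [H, I, K, O, E, J, L, M, C, N]
Visit H → queue [I, K, O, E, J, L, M, C, N]
Visit I → queue [K, O, E, J, L, M, C, N]
Visit K → queue [O, E, J, L, M, C, N]
Visit O → queue [E, J, L, M, C, N]
Visit E → queue [J, L, M, C, N]
Visit J → queue [L, M, C, N]
Visit L → queue [M, C, N]
Visit M → queue [C, N]
Visit C → queue [N]
Visit N → queue []

Visit order: B, A, D, F, G, H, I, K, O, E, J, L, M, C, N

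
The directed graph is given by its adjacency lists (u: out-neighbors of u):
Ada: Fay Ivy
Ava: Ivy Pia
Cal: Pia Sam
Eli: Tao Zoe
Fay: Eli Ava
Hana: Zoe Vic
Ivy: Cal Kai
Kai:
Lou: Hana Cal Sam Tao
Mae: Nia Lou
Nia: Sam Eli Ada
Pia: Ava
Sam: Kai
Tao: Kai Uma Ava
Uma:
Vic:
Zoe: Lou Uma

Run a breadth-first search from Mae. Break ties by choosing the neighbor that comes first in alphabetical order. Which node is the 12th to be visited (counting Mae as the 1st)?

Visit Mae; enqueue Lou, Nia → queue [Lou, Nia]
Visit Lou; enqueue Cal, Hana, Sam, Tao → queue [Nia, Cal, Hana, Sam, Tao]
Visit Nia; enqueue Ada, Eli → queue [Cal, Hana, Sam, Tao, Ada, Eli]
Visit Cal; enqueue Pia → queue [Hana, Sam, Tao, Ada, Eli, Pia]
Visit Hana; enqueue Vic, Zoe → queue [Sam, Tao, Ada, Eli, Pia, Vic, Zoe]
Visit Sam; enqueue Kai → queue [Tao, Ada, Eli, Pia, Vic, Zoe, Kai]
Visit Tao; enqueue Ava, Uma → queue [Ada, Eli, Pia, Vic, Zoe, Kai, Ava, Uma]
Visit Ada; enqueue Fay, Ivy → queue [Eli, Pia, Vic, Zoe, Kai, Ava, Uma, Fay, Ivy]
Visit Eli → queue [Pia, Vic, Zoe, Kai, Ava, Uma, Fay, Ivy]
Visit Pia → queue [Vic, Zoe, Kai, Ava, Uma, Fay, Ivy]
Visit Vic → queue [Zoe, Kai, Ava, Uma, Fay, Ivy]
Visit Zoe → queue [Kai, Ava, Uma, Fay, Ivy]
Visit Kai → queue [Ava, Uma, Fay, Ivy]
Visit Ava → queue [Uma, Fay, Ivy]
Visit Uma → queue [Fay, Ivy]
Visit Fay → queue [Ivy]
Visit Ivy → queue []

Visit order: Mae, Lou, Nia, Cal, Hana, Sam, Tao, Ada, Eli, Pia, Vic, Zoe, Kai, Ava, Uma, Fay, Ivy

Zoe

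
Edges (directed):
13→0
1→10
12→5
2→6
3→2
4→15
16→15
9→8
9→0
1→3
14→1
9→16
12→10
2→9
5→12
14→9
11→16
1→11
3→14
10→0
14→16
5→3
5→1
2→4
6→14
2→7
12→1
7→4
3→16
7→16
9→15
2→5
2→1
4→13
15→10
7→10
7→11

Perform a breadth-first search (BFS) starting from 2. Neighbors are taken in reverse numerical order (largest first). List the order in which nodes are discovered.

2, 9, 7, 6, 5, 4, 1, 16, 15, 8, 0, 11, 10, 14, 12, 3, 13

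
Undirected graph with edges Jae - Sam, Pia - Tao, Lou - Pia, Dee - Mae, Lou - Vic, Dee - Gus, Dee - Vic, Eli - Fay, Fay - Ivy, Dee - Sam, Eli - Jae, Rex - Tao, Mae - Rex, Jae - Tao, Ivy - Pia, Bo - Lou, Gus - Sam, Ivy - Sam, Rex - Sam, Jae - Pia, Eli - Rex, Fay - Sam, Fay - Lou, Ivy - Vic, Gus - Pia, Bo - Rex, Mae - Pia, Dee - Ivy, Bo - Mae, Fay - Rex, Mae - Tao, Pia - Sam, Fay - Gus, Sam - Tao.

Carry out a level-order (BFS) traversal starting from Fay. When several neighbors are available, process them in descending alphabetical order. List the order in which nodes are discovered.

Visit Fay; enqueue Sam, Rex, Lou, Ivy, Gus, Eli → queue [Sam, Rex, Lou, Ivy, Gus, Eli]
Visit Sam; enqueue Tao, Pia, Jae, Dee → queue [Rex, Lou, Ivy, Gus, Eli, Tao, Pia, Jae, Dee]
Visit Rex; enqueue Mae, Bo → queue [Lou, Ivy, Gus, Eli, Tao, Pia, Jae, Dee, Mae, Bo]
Visit Lou; enqueue Vic → queue [Ivy, Gus, Eli, Tao, Pia, Jae, Dee, Mae, Bo, Vic]
Visit Ivy → queue [Gus, Eli, Tao, Pia, Jae, Dee, Mae, Bo, Vic]
Visit Gus → queue [Eli, Tao, Pia, Jae, Dee, Mae, Bo, Vic]
Visit Eli → queue [Tao, Pia, Jae, Dee, Mae, Bo, Vic]
Visit Tao → queue [Pia, Jae, Dee, Mae, Bo, Vic]
Visit Pia → queue [Jae, Dee, Mae, Bo, Vic]
Visit Jae → queue [Dee, Mae, Bo, Vic]
Visit Dee → queue [Mae, Bo, Vic]
Visit Mae → queue [Bo, Vic]
Visit Bo → queue [Vic]
Visit Vic → queue []

Fay, Sam, Rex, Lou, Ivy, Gus, Eli, Tao, Pia, Jae, Dee, Mae, Bo, Vic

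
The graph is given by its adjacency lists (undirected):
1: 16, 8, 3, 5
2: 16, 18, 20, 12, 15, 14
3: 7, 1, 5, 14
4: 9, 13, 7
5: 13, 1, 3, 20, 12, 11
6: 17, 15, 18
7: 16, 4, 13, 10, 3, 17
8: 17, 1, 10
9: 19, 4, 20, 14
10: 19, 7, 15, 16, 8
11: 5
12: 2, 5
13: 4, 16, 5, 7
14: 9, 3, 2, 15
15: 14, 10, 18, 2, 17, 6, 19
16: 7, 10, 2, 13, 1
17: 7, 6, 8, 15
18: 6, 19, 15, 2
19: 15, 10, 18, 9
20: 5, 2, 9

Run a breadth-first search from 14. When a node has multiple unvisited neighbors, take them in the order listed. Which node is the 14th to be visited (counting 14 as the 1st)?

12

Visit 14; enqueue 9, 3, 2, 15 → queue [9, 3, 2, 15]
Visit 9; enqueue 19, 4, 20 → queue [3, 2, 15, 19, 4, 20]
Visit 3; enqueue 7, 1, 5 → queue [2, 15, 19, 4, 20, 7, 1, 5]
Visit 2; enqueue 16, 18, 12 → queue [15, 19, 4, 20, 7, 1, 5, 16, 18, 12]
Visit 15; enqueue 10, 17, 6 → queue [19, 4, 20, 7, 1, 5, 16, 18, 12, 10, 17, 6]
Visit 19 → queue [4, 20, 7, 1, 5, 16, 18, 12, 10, 17, 6]
Visit 4; enqueue 13 → queue [20, 7, 1, 5, 16, 18, 12, 10, 17, 6, 13]
Visit 20 → queue [7, 1, 5, 16, 18, 12, 10, 17, 6, 13]
Visit 7 → queue [1, 5, 16, 18, 12, 10, 17, 6, 13]
Visit 1; enqueue 8 → queue [5, 16, 18, 12, 10, 17, 6, 13, 8]
Visit 5; enqueue 11 → queue [16, 18, 12, 10, 17, 6, 13, 8, 11]
Visit 16 → queue [18, 12, 10, 17, 6, 13, 8, 11]
Visit 18 → queue [12, 10, 17, 6, 13, 8, 11]
Visit 12 → queue [10, 17, 6, 13, 8, 11]
Visit 10 → queue [17, 6, 13, 8, 11]
Visit 17 → queue [6, 13, 8, 11]
Visit 6 → queue [13, 8, 11]
Visit 13 → queue [8, 11]
Visit 8 → queue [11]
Visit 11 → queue []

Visit order: 14, 9, 3, 2, 15, 19, 4, 20, 7, 1, 5, 16, 18, 12, 10, 17, 6, 13, 8, 11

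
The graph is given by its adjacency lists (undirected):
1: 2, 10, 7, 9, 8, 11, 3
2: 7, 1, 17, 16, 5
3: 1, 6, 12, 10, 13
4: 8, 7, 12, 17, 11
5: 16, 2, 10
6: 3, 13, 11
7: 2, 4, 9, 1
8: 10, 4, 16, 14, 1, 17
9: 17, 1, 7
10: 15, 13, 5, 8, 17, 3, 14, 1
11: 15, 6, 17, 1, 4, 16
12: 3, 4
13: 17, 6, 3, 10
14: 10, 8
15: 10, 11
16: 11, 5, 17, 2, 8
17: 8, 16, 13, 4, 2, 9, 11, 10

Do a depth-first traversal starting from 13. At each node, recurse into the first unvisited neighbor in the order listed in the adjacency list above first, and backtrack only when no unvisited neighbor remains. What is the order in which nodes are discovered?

13 -> 17 -> 8 -> 10 -> 15 -> 11 -> 6 -> 3 -> 1 -> 2 -> 7 -> 4 -> 12 -> 9 -> 16 -> 5 -> 14

Visit 13
13 → 17
17 → 8
8 → 10
10 → 15
15 → 11
11 → 6
6 → 3
3 → 1
1 → 2
2 → 7
7 → 4
4 → 12
7 → 9
2 → 16
16 → 5
10 → 14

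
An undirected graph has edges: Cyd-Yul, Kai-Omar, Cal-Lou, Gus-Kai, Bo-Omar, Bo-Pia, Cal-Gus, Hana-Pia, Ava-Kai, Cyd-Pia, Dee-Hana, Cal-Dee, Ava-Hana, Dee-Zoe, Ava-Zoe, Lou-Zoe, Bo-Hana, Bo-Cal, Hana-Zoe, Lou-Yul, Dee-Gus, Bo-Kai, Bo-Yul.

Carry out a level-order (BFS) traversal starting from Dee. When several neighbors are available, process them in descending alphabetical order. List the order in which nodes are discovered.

Visit Dee; enqueue Zoe, Hana, Gus, Cal → queue [Zoe, Hana, Gus, Cal]
Visit Zoe; enqueue Lou, Ava → queue [Hana, Gus, Cal, Lou, Ava]
Visit Hana; enqueue Pia, Bo → queue [Gus, Cal, Lou, Ava, Pia, Bo]
Visit Gus; enqueue Kai → queue [Cal, Lou, Ava, Pia, Bo, Kai]
Visit Cal → queue [Lou, Ava, Pia, Bo, Kai]
Visit Lou; enqueue Yul → queue [Ava, Pia, Bo, Kai, Yul]
Visit Ava → queue [Pia, Bo, Kai, Yul]
Visit Pia; enqueue Cyd → queue [Bo, Kai, Yul, Cyd]
Visit Bo; enqueue Omar → queue [Kai, Yul, Cyd, Omar]
Visit Kai → queue [Yul, Cyd, Omar]
Visit Yul → queue [Cyd, Omar]
Visit Cyd → queue [Omar]
Visit Omar → queue []

Dee Zoe Hana Gus Cal Lou Ava Pia Bo Kai Yul Cyd Omar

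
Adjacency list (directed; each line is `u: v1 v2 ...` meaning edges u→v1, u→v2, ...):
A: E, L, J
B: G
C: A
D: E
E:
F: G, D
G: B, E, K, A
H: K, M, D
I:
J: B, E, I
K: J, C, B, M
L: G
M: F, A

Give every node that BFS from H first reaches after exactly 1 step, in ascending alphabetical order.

Level 0: H
Level 1: D, K, M
Level 2: A, B, C, E, F, J
Level 3: G, I, L

D, K, M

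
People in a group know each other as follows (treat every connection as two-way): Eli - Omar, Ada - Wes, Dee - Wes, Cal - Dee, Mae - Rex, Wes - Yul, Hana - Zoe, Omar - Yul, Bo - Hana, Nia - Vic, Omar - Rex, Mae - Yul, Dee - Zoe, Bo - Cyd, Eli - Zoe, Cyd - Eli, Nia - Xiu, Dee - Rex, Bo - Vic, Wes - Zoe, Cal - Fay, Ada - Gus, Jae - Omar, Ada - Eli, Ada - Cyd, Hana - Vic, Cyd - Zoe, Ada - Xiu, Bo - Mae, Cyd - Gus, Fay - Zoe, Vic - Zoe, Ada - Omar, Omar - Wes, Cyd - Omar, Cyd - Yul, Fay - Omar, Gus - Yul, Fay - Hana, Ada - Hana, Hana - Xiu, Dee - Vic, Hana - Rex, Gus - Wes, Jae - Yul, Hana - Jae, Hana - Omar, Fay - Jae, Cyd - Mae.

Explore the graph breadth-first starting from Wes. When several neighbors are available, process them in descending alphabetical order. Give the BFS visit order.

Wes -> Zoe -> Yul -> Omar -> Gus -> Dee -> Ada -> Vic -> Hana -> Fay -> Eli -> Cyd -> Mae -> Jae -> Rex -> Cal -> Xiu -> Nia -> Bo

Visit Wes; enqueue Zoe, Yul, Omar, Gus, Dee, Ada → queue [Zoe, Yul, Omar, Gus, Dee, Ada]
Visit Zoe; enqueue Vic, Hana, Fay, Eli, Cyd → queue [Yul, Omar, Gus, Dee, Ada, Vic, Hana, Fay, Eli, Cyd]
Visit Yul; enqueue Mae, Jae → queue [Omar, Gus, Dee, Ada, Vic, Hana, Fay, Eli, Cyd, Mae, Jae]
Visit Omar; enqueue Rex → queue [Gus, Dee, Ada, Vic, Hana, Fay, Eli, Cyd, Mae, Jae, Rex]
Visit Gus → queue [Dee, Ada, Vic, Hana, Fay, Eli, Cyd, Mae, Jae, Rex]
Visit Dee; enqueue Cal → queue [Ada, Vic, Hana, Fay, Eli, Cyd, Mae, Jae, Rex, Cal]
Visit Ada; enqueue Xiu → queue [Vic, Hana, Fay, Eli, Cyd, Mae, Jae, Rex, Cal, Xiu]
Visit Vic; enqueue Nia, Bo → queue [Hana, Fay, Eli, Cyd, Mae, Jae, Rex, Cal, Xiu, Nia, Bo]
Visit Hana → queue [Fay, Eli, Cyd, Mae, Jae, Rex, Cal, Xiu, Nia, Bo]
Visit Fay → queue [Eli, Cyd, Mae, Jae, Rex, Cal, Xiu, Nia, Bo]
Visit Eli → queue [Cyd, Mae, Jae, Rex, Cal, Xiu, Nia, Bo]
Visit Cyd → queue [Mae, Jae, Rex, Cal, Xiu, Nia, Bo]
Visit Mae → queue [Jae, Rex, Cal, Xiu, Nia, Bo]
Visit Jae → queue [Rex, Cal, Xiu, Nia, Bo]
Visit Rex → queue [Cal, Xiu, Nia, Bo]
Visit Cal → queue [Xiu, Nia, Bo]
Visit Xiu → queue [Nia, Bo]
Visit Nia → queue [Bo]
Visit Bo → queue []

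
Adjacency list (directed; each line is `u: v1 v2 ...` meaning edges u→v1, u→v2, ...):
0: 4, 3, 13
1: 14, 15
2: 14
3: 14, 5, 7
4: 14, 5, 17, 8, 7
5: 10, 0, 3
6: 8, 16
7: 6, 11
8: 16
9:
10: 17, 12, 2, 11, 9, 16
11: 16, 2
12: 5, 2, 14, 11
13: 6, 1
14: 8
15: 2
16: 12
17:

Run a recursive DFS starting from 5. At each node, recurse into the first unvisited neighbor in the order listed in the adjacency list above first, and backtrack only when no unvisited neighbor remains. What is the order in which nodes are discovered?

5, 10, 17, 12, 2, 14, 8, 16, 11, 9, 0, 4, 7, 6, 3, 13, 1, 15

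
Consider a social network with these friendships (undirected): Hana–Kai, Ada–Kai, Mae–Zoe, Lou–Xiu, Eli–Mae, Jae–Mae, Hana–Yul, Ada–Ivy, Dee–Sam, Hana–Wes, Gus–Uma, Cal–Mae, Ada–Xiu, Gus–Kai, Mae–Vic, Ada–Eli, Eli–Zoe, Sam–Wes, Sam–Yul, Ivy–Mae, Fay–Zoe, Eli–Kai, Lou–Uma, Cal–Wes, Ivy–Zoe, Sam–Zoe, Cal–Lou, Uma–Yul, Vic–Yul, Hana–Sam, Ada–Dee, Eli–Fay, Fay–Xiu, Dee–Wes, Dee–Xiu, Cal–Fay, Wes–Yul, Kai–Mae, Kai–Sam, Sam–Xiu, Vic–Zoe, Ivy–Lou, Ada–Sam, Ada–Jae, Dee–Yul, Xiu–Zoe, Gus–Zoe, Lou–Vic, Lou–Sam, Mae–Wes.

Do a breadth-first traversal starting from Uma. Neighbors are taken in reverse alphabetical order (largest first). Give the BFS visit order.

Uma, Yul, Lou, Gus, Wes, Vic, Sam, Hana, Dee, Xiu, Ivy, Cal, Zoe, Kai, Mae, Ada, Fay, Eli, Jae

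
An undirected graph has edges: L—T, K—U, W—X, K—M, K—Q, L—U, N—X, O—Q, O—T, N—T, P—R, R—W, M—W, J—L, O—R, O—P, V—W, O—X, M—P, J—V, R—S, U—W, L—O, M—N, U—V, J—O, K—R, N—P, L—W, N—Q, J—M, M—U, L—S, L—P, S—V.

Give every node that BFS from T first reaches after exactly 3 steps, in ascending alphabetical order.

K, V

Level 0: T
Level 1: L, N, O
Level 2: J, M, P, Q, R, S, U, W, X
Level 3: K, V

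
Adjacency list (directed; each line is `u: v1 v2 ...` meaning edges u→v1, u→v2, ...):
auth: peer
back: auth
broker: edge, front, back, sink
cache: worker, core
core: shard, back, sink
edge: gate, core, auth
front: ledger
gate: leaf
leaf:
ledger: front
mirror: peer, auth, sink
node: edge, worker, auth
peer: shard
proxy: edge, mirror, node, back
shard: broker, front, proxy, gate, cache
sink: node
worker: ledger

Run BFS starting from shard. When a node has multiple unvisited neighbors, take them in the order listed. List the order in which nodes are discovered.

shard -> broker -> front -> proxy -> gate -> cache -> edge -> back -> sink -> ledger -> mirror -> node -> leaf -> worker -> core -> auth -> peer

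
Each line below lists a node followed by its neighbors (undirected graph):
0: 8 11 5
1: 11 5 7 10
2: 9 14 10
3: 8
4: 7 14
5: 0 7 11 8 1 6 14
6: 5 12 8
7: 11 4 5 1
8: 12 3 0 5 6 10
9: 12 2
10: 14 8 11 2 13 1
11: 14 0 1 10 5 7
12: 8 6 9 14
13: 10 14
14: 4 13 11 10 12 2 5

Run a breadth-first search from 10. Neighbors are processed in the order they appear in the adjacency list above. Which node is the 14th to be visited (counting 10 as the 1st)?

Visit 10; enqueue 14, 8, 11, 2, 13, 1 → queue [14, 8, 11, 2, 13, 1]
Visit 14; enqueue 4, 12, 5 → queue [8, 11, 2, 13, 1, 4, 12, 5]
Visit 8; enqueue 3, 0, 6 → queue [11, 2, 13, 1, 4, 12, 5, 3, 0, 6]
Visit 11; enqueue 7 → queue [2, 13, 1, 4, 12, 5, 3, 0, 6, 7]
Visit 2; enqueue 9 → queue [13, 1, 4, 12, 5, 3, 0, 6, 7, 9]
Visit 13 → queue [1, 4, 12, 5, 3, 0, 6, 7, 9]
Visit 1 → queue [4, 12, 5, 3, 0, 6, 7, 9]
Visit 4 → queue [12, 5, 3, 0, 6, 7, 9]
Visit 12 → queue [5, 3, 0, 6, 7, 9]
Visit 5 → queue [3, 0, 6, 7, 9]
Visit 3 → queue [0, 6, 7, 9]
Visit 0 → queue [6, 7, 9]
Visit 6 → queue [7, 9]
Visit 7 → queue [9]
Visit 9 → queue []

Visit order: 10, 14, 8, 11, 2, 13, 1, 4, 12, 5, 3, 0, 6, 7, 9

7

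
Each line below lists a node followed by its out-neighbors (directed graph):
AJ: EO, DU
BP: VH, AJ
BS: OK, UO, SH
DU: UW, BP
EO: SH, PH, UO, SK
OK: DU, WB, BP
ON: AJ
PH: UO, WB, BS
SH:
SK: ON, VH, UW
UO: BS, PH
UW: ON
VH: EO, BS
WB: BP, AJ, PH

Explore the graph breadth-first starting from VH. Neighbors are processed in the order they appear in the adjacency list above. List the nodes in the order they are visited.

VH -> EO -> BS -> SH -> PH -> UO -> SK -> OK -> WB -> ON -> UW -> DU -> BP -> AJ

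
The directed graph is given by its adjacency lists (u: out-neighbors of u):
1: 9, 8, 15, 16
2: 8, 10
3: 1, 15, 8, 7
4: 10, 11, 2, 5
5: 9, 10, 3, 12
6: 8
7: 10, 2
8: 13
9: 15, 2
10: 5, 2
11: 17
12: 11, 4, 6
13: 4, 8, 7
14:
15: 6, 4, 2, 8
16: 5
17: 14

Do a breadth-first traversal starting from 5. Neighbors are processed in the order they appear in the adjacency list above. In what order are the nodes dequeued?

5 9 10 3 12 15 2 1 8 7 11 4 6 16 13 17 14

Visit 5; enqueue 9, 10, 3, 12 → queue [9, 10, 3, 12]
Visit 9; enqueue 15, 2 → queue [10, 3, 12, 15, 2]
Visit 10 → queue [3, 12, 15, 2]
Visit 3; enqueue 1, 8, 7 → queue [12, 15, 2, 1, 8, 7]
Visit 12; enqueue 11, 4, 6 → queue [15, 2, 1, 8, 7, 11, 4, 6]
Visit 15 → queue [2, 1, 8, 7, 11, 4, 6]
Visit 2 → queue [1, 8, 7, 11, 4, 6]
Visit 1; enqueue 16 → queue [8, 7, 11, 4, 6, 16]
Visit 8; enqueue 13 → queue [7, 11, 4, 6, 16, 13]
Visit 7 → queue [11, 4, 6, 16, 13]
Visit 11; enqueue 17 → queue [4, 6, 16, 13, 17]
Visit 4 → queue [6, 16, 13, 17]
Visit 6 → queue [16, 13, 17]
Visit 16 → queue [13, 17]
Visit 13 → queue [17]
Visit 17; enqueue 14 → queue [14]
Visit 14 → queue []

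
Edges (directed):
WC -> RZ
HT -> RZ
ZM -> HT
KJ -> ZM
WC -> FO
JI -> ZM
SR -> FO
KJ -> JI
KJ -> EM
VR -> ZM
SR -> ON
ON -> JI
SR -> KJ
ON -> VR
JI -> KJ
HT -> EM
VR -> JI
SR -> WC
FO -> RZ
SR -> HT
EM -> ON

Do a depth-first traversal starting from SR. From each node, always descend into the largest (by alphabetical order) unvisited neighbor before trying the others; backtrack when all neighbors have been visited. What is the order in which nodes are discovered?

SR → WC → RZ → FO → ON → VR → ZM → HT → EM → JI → KJ

Visit SR
SR → WC
WC → RZ
WC → FO
SR → ON
ON → VR
VR → ZM
ZM → HT
HT → EM
VR → JI
JI → KJ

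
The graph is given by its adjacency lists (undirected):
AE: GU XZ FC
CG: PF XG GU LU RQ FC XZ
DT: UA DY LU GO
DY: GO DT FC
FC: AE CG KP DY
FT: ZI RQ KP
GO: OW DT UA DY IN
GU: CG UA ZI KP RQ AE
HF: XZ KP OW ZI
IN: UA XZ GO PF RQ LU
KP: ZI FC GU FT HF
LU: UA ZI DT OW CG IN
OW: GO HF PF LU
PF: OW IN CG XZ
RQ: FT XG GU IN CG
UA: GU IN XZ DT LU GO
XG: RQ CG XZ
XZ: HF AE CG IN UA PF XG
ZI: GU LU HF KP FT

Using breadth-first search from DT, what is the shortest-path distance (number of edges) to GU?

2

Level 0: DT
Level 1: DY, GO, LU, UA
Level 2: CG, FC, GU, IN, OW, XZ, ZI
Level 3: AE, FT, HF, KP, PF, RQ, XG
GU first appears at level 2.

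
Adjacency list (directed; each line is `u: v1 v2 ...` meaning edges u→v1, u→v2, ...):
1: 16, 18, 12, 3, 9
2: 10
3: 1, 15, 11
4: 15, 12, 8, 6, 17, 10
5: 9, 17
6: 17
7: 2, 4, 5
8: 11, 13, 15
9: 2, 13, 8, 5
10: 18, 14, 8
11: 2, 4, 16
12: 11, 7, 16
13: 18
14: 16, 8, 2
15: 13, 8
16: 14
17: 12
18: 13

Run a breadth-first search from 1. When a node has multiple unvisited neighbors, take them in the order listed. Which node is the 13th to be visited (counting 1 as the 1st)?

8

Visit 1; enqueue 16, 18, 12, 3, 9 → queue [16, 18, 12, 3, 9]
Visit 16; enqueue 14 → queue [18, 12, 3, 9, 14]
Visit 18; enqueue 13 → queue [12, 3, 9, 14, 13]
Visit 12; enqueue 11, 7 → queue [3, 9, 14, 13, 11, 7]
Visit 3; enqueue 15 → queue [9, 14, 13, 11, 7, 15]
Visit 9; enqueue 2, 8, 5 → queue [14, 13, 11, 7, 15, 2, 8, 5]
Visit 14 → queue [13, 11, 7, 15, 2, 8, 5]
Visit 13 → queue [11, 7, 15, 2, 8, 5]
Visit 11; enqueue 4 → queue [7, 15, 2, 8, 5, 4]
Visit 7 → queue [15, 2, 8, 5, 4]
Visit 15 → queue [2, 8, 5, 4]
Visit 2; enqueue 10 → queue [8, 5, 4, 10]
Visit 8 → queue [5, 4, 10]
Visit 5; enqueue 17 → queue [4, 10, 17]
Visit 4; enqueue 6 → queue [10, 17, 6]
Visit 10 → queue [17, 6]
Visit 17 → queue [6]
Visit 6 → queue []

Visit order: 1, 16, 18, 12, 3, 9, 14, 13, 11, 7, 15, 2, 8, 5, 4, 10, 17, 6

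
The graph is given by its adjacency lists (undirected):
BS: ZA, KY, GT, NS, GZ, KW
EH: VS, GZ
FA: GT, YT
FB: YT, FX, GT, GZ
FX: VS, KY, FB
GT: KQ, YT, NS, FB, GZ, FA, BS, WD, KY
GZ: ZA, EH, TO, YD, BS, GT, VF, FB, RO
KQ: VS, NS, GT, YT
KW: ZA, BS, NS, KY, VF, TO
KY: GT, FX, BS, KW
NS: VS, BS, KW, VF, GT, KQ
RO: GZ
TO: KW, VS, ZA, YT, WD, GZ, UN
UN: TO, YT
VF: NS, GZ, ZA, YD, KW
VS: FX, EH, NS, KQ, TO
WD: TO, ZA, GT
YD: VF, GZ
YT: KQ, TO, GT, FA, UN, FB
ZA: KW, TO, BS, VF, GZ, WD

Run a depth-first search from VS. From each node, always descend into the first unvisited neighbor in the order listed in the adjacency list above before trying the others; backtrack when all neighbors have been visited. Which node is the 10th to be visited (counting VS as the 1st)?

VF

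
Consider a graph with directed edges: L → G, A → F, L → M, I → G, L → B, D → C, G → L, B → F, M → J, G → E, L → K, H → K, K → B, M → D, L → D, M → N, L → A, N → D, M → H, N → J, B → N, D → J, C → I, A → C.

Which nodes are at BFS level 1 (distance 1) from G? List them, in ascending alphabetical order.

E, L

Level 0: G
Level 1: E, L
Level 2: A, B, D, K, M
Level 3: C, F, H, J, N
Level 4: I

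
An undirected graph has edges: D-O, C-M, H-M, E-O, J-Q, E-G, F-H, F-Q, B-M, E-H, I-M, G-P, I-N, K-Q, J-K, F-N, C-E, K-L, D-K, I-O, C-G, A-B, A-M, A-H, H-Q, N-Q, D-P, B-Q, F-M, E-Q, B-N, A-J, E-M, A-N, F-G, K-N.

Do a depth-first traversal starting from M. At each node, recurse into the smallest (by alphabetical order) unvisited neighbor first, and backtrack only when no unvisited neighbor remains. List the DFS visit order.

Visit M
M → A
A → B
B → N
N → F
F → G
G → C
C → E
E → H
H → Q
Q → J
J → K
K → D
D → O
O → I
D → P
K → L

M, A, B, N, F, G, C, E, H, Q, J, K, D, O, I, P, L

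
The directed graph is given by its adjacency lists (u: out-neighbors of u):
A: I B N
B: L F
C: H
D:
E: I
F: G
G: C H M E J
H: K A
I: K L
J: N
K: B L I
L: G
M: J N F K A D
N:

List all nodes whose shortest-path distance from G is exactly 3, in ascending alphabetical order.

B, L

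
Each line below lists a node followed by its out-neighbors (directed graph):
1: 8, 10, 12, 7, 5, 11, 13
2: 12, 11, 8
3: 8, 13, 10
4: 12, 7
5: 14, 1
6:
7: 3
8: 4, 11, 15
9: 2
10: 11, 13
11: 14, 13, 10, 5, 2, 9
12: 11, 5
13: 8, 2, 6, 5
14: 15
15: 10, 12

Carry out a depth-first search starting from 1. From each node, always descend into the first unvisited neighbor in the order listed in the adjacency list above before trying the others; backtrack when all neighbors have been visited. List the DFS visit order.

Visit 1
1 → 8
8 → 4
4 → 12
12 → 11
11 → 14
14 → 15
15 → 10
10 → 13
13 → 2
13 → 6
13 → 5
11 → 9
4 → 7
7 → 3

1 → 8 → 4 → 12 → 11 → 14 → 15 → 10 → 13 → 2 → 6 → 5 → 9 → 7 → 3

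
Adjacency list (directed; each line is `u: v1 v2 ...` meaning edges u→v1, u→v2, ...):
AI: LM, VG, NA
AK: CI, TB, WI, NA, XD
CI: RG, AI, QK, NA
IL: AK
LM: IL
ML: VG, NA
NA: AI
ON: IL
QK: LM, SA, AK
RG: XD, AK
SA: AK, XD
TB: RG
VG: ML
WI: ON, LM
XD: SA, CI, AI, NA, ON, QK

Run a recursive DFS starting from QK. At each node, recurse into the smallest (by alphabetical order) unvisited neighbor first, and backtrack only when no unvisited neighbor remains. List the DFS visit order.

QK, AK, CI, AI, LM, IL, NA, VG, ML, RG, XD, ON, SA, TB, WI

Visit QK
QK → AK
AK → CI
CI → AI
AI → LM
LM → IL
AI → NA
AI → VG
VG → ML
CI → RG
RG → XD
XD → ON
XD → SA
AK → TB
AK → WI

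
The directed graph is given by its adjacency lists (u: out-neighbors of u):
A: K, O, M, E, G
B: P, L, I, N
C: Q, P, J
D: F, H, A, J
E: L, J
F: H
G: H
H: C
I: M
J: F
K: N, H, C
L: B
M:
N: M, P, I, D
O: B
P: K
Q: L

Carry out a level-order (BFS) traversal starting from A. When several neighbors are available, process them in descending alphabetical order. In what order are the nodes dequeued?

Visit A; enqueue O, M, K, G, E → queue [O, M, K, G, E]
Visit O; enqueue B → queue [M, K, G, E, B]
Visit M → queue [K, G, E, B]
Visit K; enqueue N, H, C → queue [G, E, B, N, H, C]
Visit G → queue [E, B, N, H, C]
Visit E; enqueue L, J → queue [B, N, H, C, L, J]
Visit B; enqueue P, I → queue [N, H, C, L, J, P, I]
Visit N; enqueue D → queue [H, C, L, J, P, I, D]
Visit H → queue [C, L, J, P, I, D]
Visit C; enqueue Q → queue [L, J, P, I, D, Q]
Visit L → queue [J, P, I, D, Q]
Visit J; enqueue F → queue [P, I, D, Q, F]
Visit P → queue [I, D, Q, F]
Visit I → queue [D, Q, F]
Visit D → queue [Q, F]
Visit Q → queue [F]
Visit F → queue []

A → O → M → K → G → E → B → N → H → C → L → J → P → I → D → Q → F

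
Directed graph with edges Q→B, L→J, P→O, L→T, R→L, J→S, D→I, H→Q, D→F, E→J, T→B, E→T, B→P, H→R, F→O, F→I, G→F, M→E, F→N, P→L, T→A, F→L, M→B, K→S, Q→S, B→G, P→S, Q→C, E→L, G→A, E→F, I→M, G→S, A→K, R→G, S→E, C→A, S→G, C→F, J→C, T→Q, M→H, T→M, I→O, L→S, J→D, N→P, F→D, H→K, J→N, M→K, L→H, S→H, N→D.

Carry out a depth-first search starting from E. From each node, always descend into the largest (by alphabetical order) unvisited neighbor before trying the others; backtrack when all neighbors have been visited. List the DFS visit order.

Visit E
E → T
T → Q
Q → S
S → H
H → R
R → L
L → J
J → N
N → P
P → O
N → D
D → I
I → M
M → K
M → B
B → G
G → F
G → A
J → C

E -> T -> Q -> S -> H -> R -> L -> J -> N -> P -> O -> D -> I -> M -> K -> B -> G -> F -> A -> C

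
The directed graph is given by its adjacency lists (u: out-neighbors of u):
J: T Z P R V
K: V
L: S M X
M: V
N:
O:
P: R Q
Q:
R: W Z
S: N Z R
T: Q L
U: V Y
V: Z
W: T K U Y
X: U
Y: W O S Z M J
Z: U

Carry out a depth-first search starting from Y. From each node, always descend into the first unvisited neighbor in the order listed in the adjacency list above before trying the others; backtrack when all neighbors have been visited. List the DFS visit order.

Visit Y
Y → W
W → T
T → Q
T → L
L → S
S → N
S → Z
Z → U
U → V
S → R
L → M
L → X
W → K
Y → O
Y → J
J → P

Y, W, T, Q, L, S, N, Z, U, V, R, M, X, K, O, J, P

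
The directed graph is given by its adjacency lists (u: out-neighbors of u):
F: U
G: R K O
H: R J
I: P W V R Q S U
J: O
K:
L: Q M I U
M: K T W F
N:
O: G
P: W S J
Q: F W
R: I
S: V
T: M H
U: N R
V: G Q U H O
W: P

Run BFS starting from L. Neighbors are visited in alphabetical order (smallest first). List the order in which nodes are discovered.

Visit L; enqueue I, M, Q, U → queue [I, M, Q, U]
Visit I; enqueue P, R, S, V, W → queue [M, Q, U, P, R, S, V, W]
Visit M; enqueue F, K, T → queue [Q, U, P, R, S, V, W, F, K, T]
Visit Q → queue [U, P, R, S, V, W, F, K, T]
Visit U; enqueue N → queue [P, R, S, V, W, F, K, T, N]
Visit P; enqueue J → queue [R, S, V, W, F, K, T, N, J]
Visit R → queue [S, V, W, F, K, T, N, J]
Visit S → queue [V, W, F, K, T, N, J]
Visit V; enqueue G, H, O → queue [W, F, K, T, N, J, G, H, O]
Visit W → queue [F, K, T, N, J, G, H, O]
Visit F → queue [K, T, N, J, G, H, O]
Visit K → queue [T, N, J, G, H, O]
Visit T → queue [N, J, G, H, O]
Visit N → queue [J, G, H, O]
Visit J → queue [G, H, O]
Visit G → queue [H, O]
Visit H → queue [O]
Visit O → queue []

L, I, M, Q, U, P, R, S, V, W, F, K, T, N, J, G, H, O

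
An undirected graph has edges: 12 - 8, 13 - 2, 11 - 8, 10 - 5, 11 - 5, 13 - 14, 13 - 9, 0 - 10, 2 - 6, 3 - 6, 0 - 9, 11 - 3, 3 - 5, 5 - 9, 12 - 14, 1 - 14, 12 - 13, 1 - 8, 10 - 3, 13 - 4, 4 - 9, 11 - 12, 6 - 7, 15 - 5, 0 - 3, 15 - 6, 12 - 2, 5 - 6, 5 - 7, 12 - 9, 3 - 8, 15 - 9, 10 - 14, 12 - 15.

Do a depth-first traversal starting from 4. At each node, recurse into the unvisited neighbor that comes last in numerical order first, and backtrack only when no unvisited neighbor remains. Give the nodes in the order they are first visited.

4, 13, 14, 12, 15, 9, 5, 11, 8, 3, 10, 0, 6, 7, 2, 1

Visit 4
4 → 13
13 → 14
14 → 12
12 → 15
15 → 9
9 → 5
5 → 11
11 → 8
8 → 3
3 → 10
10 → 0
3 → 6
6 → 7
6 → 2
8 → 1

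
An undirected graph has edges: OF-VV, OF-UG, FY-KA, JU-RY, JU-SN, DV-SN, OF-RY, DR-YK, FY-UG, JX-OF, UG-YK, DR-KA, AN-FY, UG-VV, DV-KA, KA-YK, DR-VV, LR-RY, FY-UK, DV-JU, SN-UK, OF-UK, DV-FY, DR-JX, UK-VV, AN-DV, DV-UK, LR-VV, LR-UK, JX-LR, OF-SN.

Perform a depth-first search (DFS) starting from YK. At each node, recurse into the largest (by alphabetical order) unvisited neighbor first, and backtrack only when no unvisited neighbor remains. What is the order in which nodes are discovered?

YK → UG → VV → UK → SN → OF → RY → LR → JX → DR → KA → FY → DV → JU → AN

Visit YK
YK → UG
UG → VV
VV → UK
UK → SN
SN → OF
OF → RY
RY → LR
LR → JX
JX → DR
DR → KA
KA → FY
FY → DV
DV → JU
DV → AN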